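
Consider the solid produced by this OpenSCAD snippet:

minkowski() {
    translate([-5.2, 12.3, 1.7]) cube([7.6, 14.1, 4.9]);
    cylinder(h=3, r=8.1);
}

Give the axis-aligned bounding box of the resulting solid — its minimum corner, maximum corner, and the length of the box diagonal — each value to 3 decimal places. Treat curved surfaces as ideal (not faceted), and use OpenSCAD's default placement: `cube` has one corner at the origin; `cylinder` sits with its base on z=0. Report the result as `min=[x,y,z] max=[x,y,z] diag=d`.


A = translate([-5.2, 12.3, 1.7]) cube([7.6, 14.1, 4.9]) → bbox [-5.2,12.3,1.7] .. [2.4,26.4,6.6]
B = cylinder(h=3, r=8.1) → bbox [-8.1,-8.1,0] .. [8.1,8.1,3]
lo = A.lo+B.lo = [-5.2-8.1, 12.3-8.1, 1.7+0] = [-13.300,4.200,1.700]
hi = A.hi+B.hi = [2.4+8.1, 26.4+8.1, 6.6+3] = [10.500,34.500,9.600]
diag = √(23.8²+30.3²+7.9²) = √1546.94 = 39.331

min=[-13.300,4.200,1.700] max=[10.500,34.500,9.600] diag=39.331


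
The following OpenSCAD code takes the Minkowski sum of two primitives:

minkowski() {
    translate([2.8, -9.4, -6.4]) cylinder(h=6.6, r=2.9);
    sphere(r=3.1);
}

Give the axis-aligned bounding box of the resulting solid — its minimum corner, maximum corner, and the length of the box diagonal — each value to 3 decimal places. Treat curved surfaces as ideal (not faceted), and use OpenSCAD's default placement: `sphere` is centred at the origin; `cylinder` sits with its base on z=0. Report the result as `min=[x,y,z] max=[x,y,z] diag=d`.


min=[-3.200,-15.400,-9.500] max=[8.800,-3.400,3.300] diag=21.257

A = translate([2.8, -9.4, -6.4]) cylinder(h=6.6, r=2.9) → bbox [-0.1,-12.3,-6.4] .. [5.7,-6.5,0.2]
B = sphere(r=3.1) → bbox [-3.1,-3.1,-3.1] .. [3.1,3.1,3.1]
lo = A.lo+B.lo = [-0.1-3.1, -12.3-3.1, -6.4-3.1] = [-3.200,-15.400,-9.500]
hi = A.hi+B.hi = [5.7+3.1, -6.5+3.1, 0.2+3.1] = [8.800,-3.400,3.300]
diag = √(12²+12²+12.8²) = √451.84 = 21.257


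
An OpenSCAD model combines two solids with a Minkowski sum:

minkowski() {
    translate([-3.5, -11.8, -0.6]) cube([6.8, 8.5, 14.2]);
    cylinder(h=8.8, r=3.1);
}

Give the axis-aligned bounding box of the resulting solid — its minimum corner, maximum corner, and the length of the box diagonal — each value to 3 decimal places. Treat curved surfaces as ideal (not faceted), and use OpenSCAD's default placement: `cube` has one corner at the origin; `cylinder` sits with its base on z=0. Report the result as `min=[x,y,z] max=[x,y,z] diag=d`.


min=[-6.600,-14.900,-0.600] max=[6.400,-0.200,22.400] diag=30.234

A = translate([-3.5, -11.8, -0.6]) cube([6.8, 8.5, 14.2]) → bbox [-3.5,-11.8,-0.6] .. [3.3,-3.3,13.6]
B = cylinder(h=8.8, r=3.1) → bbox [-3.1,-3.1,0] .. [3.1,3.1,8.8]
lo = A.lo+B.lo = [-3.5-3.1, -11.8-3.1, -0.6+0] = [-6.600,-14.900,-0.600]
hi = A.hi+B.hi = [3.3+3.1, -3.3+3.1, 13.6+8.8] = [6.400,-0.200,22.400]
diag = √(13²+14.7²+23²) = √914.09 = 30.234


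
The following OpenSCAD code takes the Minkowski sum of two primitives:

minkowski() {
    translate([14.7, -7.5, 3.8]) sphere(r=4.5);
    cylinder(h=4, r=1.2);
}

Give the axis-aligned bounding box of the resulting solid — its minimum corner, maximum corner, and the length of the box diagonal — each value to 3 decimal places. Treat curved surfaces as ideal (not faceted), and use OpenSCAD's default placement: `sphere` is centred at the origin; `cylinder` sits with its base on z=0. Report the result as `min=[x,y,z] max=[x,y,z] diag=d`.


A = translate([14.7, -7.5, 3.8]) sphere(r=4.5) → bbox [10.2,-12,-0.7] .. [19.2,-3,8.3]
B = cylinder(h=4, r=1.2) → bbox [-1.2,-1.2,0] .. [1.2,1.2,4]
lo = A.lo+B.lo = [10.2-1.2, -12-1.2, -0.7+0] = [9.000,-13.200,-0.700]
hi = A.hi+B.hi = [19.2+1.2, -3+1.2, 8.3+4] = [20.400,-1.800,12.300]
diag = √(11.4²+11.4²+13²) = √428.92 = 20.710

min=[9.000,-13.200,-0.700] max=[20.400,-1.800,12.300] diag=20.710


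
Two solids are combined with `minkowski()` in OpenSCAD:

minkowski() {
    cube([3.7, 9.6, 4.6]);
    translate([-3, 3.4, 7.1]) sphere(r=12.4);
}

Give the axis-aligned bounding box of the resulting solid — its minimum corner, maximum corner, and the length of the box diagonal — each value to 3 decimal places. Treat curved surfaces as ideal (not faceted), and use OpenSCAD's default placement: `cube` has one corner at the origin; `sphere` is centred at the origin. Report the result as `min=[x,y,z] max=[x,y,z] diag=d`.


min=[-15.400,-9.000,-5.300] max=[13.100,25.400,24.100] diag=53.479

A = translate([-3, 3.4, 7.1]) sphere(r=12.4) → bbox [-15.4,-9,-5.3] .. [9.4,15.8,19.5]
B = cube([3.7, 9.6, 4.6]) → bbox [0,0,0] .. [3.7,9.6,4.6]
lo = A.lo+B.lo = [-15.4+0, -9+0, -5.3+0] = [-15.400,-9.000,-5.300]
hi = A.hi+B.hi = [9.4+3.7, 15.8+9.6, 19.5+4.6] = [13.100,25.400,24.100]
diag = √(28.5²+34.4²+29.4²) = √2859.97 = 53.479


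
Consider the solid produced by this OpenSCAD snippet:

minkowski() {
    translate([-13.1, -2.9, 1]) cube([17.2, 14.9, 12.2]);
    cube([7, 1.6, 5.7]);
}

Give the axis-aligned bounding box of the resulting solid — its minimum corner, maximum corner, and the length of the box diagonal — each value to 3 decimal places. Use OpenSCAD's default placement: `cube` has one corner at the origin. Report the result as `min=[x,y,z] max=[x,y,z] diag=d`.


A = translate([-13.1, -2.9, 1]) cube([17.2, 14.9, 12.2]) → bbox [-13.1,-2.9,1] .. [4.1,12,13.2]
B = cube([7, 1.6, 5.7]) → bbox [0,0,0] .. [7,1.6,5.7]
lo = A.lo+B.lo = [-13.1+0, -2.9+0, 1+0] = [-13.100,-2.900,1.000]
hi = A.hi+B.hi = [4.1+7, 12+1.6, 13.2+5.7] = [11.100,13.600,18.900]
diag = √(24.2²+16.5²+17.9²) = √1178.3 = 34.326

min=[-13.100,-2.900,1.000] max=[11.100,13.600,18.900] diag=34.326


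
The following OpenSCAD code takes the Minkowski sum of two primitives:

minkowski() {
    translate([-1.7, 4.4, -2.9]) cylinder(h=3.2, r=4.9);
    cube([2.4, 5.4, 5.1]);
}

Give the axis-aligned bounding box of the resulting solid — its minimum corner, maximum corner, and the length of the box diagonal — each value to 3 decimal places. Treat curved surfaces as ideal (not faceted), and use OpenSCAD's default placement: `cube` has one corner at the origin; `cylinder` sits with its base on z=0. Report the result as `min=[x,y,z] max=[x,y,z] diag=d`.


min=[-6.600,-0.500,-2.900] max=[5.600,14.700,5.400] diag=21.184

A = translate([-1.7, 4.4, -2.9]) cylinder(h=3.2, r=4.9) → bbox [-6.6,-0.5,-2.9] .. [3.2,9.3,0.3]
B = cube([2.4, 5.4, 5.1]) → bbox [0,0,0] .. [2.4,5.4,5.1]
lo = A.lo+B.lo = [-6.6+0, -0.5+0, -2.9+0] = [-6.600,-0.500,-2.900]
hi = A.hi+B.hi = [3.2+2.4, 9.3+5.4, 0.3+5.1] = [5.600,14.700,5.400]
diag = √(12.2²+15.2²+8.3²) = √448.77 = 21.184


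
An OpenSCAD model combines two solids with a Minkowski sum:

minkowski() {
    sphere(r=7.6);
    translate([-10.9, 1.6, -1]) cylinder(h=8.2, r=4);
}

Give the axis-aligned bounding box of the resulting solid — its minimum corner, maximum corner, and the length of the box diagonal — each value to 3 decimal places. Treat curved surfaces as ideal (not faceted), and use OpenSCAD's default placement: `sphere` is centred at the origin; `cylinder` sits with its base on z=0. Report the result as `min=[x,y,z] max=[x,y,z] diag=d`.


min=[-22.500,-10.000,-8.600] max=[0.700,13.200,14.800] diag=40.299

A = translate([-10.9, 1.6, -1]) cylinder(h=8.2, r=4) → bbox [-14.9,-2.4,-1] .. [-6.9,5.6,7.2]
B = sphere(r=7.6) → bbox [-7.6,-7.6,-7.6] .. [7.6,7.6,7.6]
lo = A.lo+B.lo = [-14.9-7.6, -2.4-7.6, -1-7.6] = [-22.500,-10.000,-8.600]
hi = A.hi+B.hi = [-6.9+7.6, 5.6+7.6, 7.2+7.6] = [0.700,13.200,14.800]
diag = √(23.2²+23.2²+23.4²) = √1624.04 = 40.299


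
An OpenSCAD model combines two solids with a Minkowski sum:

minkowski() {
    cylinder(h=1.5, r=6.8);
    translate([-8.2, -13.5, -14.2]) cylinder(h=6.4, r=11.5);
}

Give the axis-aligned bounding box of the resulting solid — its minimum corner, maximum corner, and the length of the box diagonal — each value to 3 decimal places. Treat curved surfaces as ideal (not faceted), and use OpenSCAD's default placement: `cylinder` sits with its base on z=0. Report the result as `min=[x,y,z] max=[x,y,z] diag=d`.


A = translate([-8.2, -13.5, -14.2]) cylinder(h=6.4, r=11.5) → bbox [-19.7,-25,-14.2] .. [3.3,-2,-7.8]
B = cylinder(h=1.5, r=6.8) → bbox [-6.8,-6.8,0] .. [6.8,6.8,1.5]
lo = A.lo+B.lo = [-19.7-6.8, -25-6.8, -14.2+0] = [-26.500,-31.800,-14.200]
hi = A.hi+B.hi = [3.3+6.8, -2+6.8, -7.8+1.5] = [10.100,4.800,-6.300]
diag = √(36.6²+36.6²+7.9²) = √2741.53 = 52.360

min=[-26.500,-31.800,-14.200] max=[10.100,4.800,-6.300] diag=52.360


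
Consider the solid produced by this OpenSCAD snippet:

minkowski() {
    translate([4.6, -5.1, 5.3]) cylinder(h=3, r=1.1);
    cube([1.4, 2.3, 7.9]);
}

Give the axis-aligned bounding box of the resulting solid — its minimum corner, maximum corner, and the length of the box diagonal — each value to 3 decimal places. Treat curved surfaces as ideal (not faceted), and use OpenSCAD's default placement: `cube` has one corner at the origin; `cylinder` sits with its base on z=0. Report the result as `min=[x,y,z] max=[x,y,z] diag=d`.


min=[3.500,-6.200,5.300] max=[7.100,-1.700,16.200] diag=12.330

A = translate([4.6, -5.1, 5.3]) cylinder(h=3, r=1.1) → bbox [3.5,-6.2,5.3] .. [5.7,-4,8.3]
B = cube([1.4, 2.3, 7.9]) → bbox [0,0,0] .. [1.4,2.3,7.9]
lo = A.lo+B.lo = [3.5+0, -6.2+0, 5.3+0] = [3.500,-6.200,5.300]
hi = A.hi+B.hi = [5.7+1.4, -4+2.3, 8.3+7.9] = [7.100,-1.700,16.200]
diag = √(3.6²+4.5²+10.9²) = √152.02 = 12.330


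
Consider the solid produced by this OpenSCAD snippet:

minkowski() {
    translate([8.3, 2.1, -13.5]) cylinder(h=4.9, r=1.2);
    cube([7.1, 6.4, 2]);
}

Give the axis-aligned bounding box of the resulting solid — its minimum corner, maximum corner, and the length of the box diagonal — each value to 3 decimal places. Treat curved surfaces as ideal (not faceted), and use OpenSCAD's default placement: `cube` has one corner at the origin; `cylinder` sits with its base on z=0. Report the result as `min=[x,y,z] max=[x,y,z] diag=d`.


min=[7.100,0.900,-13.500] max=[16.600,9.700,-6.600] diag=14.673

A = translate([8.3, 2.1, -13.5]) cylinder(h=4.9, r=1.2) → bbox [7.1,0.9,-13.5] .. [9.5,3.3,-8.6]
B = cube([7.1, 6.4, 2]) → bbox [0,0,0] .. [7.1,6.4,2]
lo = A.lo+B.lo = [7.1+0, 0.9+0, -13.5+0] = [7.100,0.900,-13.500]
hi = A.hi+B.hi = [9.5+7.1, 3.3+6.4, -8.6+2] = [16.600,9.700,-6.600]
diag = √(9.5²+8.8²+6.9²) = √215.3 = 14.673


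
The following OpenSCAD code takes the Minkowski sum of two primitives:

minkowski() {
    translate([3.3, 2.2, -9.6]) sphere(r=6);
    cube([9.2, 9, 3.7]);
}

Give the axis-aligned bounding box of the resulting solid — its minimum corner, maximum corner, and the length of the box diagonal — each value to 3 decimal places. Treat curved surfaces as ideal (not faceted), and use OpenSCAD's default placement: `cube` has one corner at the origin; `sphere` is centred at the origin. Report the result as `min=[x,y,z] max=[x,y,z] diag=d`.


min=[-2.700,-3.800,-15.600] max=[18.500,17.200,0.100] diag=33.718

A = translate([3.3, 2.2, -9.6]) sphere(r=6) → bbox [-2.7,-3.8,-15.6] .. [9.3,8.2,-3.6]
B = cube([9.2, 9, 3.7]) → bbox [0,0,0] .. [9.2,9,3.7]
lo = A.lo+B.lo = [-2.7+0, -3.8+0, -15.6+0] = [-2.700,-3.800,-15.600]
hi = A.hi+B.hi = [9.3+9.2, 8.2+9, -3.6+3.7] = [18.500,17.200,0.100]
diag = √(21.2²+21²+15.7²) = √1136.93 = 33.718


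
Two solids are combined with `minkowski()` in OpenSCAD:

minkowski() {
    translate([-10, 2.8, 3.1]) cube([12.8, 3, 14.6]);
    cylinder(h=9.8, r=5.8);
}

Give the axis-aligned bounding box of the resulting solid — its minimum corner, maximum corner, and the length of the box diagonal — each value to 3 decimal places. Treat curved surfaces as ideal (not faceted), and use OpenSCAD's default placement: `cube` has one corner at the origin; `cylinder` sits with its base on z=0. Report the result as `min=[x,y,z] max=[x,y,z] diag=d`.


min=[-15.800,-3.000,3.100] max=[8.600,11.600,27.500] diag=37.468

A = translate([-10, 2.8, 3.1]) cube([12.8, 3, 14.6]) → bbox [-10,2.8,3.1] .. [2.8,5.8,17.7]
B = cylinder(h=9.8, r=5.8) → bbox [-5.8,-5.8,0] .. [5.8,5.8,9.8]
lo = A.lo+B.lo = [-10-5.8, 2.8-5.8, 3.1+0] = [-15.800,-3.000,3.100]
hi = A.hi+B.hi = [2.8+5.8, 5.8+5.8, 17.7+9.8] = [8.600,11.600,27.500]
diag = √(24.4²+14.6²+24.4²) = √1403.88 = 37.468


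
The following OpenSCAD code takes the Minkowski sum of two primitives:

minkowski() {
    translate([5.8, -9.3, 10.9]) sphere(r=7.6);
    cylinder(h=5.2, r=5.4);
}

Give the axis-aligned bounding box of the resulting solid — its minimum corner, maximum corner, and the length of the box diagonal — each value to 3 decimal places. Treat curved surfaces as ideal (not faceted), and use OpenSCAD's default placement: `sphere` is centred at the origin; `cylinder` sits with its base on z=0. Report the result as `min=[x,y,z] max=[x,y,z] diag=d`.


min=[-7.200,-22.300,3.300] max=[18.800,3.700,23.700] diag=42.049

A = translate([5.8, -9.3, 10.9]) sphere(r=7.6) → bbox [-1.8,-16.9,3.3] .. [13.4,-1.7,18.5]
B = cylinder(h=5.2, r=5.4) → bbox [-5.4,-5.4,0] .. [5.4,5.4,5.2]
lo = A.lo+B.lo = [-1.8-5.4, -16.9-5.4, 3.3+0] = [-7.200,-22.300,3.300]
hi = A.hi+B.hi = [13.4+5.4, -1.7+5.4, 18.5+5.2] = [18.800,3.700,23.700]
diag = √(26²+26²+20.4²) = √1768.16 = 42.049


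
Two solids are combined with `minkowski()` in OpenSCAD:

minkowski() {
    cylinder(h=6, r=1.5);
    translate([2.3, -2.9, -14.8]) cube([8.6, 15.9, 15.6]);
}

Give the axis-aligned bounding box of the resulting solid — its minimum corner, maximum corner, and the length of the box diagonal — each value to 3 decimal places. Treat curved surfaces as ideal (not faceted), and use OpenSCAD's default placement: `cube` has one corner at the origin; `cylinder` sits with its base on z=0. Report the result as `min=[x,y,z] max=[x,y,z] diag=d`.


min=[0.800,-4.400,-14.800] max=[12.400,14.500,6.800] diag=30.957

A = translate([2.3, -2.9, -14.8]) cube([8.6, 15.9, 15.6]) → bbox [2.3,-2.9,-14.8] .. [10.9,13,0.8]
B = cylinder(h=6, r=1.5) → bbox [-1.5,-1.5,0] .. [1.5,1.5,6]
lo = A.lo+B.lo = [2.3-1.5, -2.9-1.5, -14.8+0] = [0.800,-4.400,-14.800]
hi = A.hi+B.hi = [10.9+1.5, 13+1.5, 0.8+6] = [12.400,14.500,6.800]
diag = √(11.6²+18.9²+21.6²) = √958.33 = 30.957


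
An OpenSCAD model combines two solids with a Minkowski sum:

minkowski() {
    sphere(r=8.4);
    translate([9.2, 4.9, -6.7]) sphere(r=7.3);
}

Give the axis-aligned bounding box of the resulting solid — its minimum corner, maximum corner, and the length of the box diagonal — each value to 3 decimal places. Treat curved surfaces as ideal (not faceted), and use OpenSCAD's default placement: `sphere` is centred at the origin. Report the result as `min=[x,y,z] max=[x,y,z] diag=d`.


min=[-6.500,-10.800,-22.400] max=[24.900,20.600,9.000] diag=54.386

A = translate([9.2, 4.9, -6.7]) sphere(r=7.3) → bbox [1.9,-2.4,-14] .. [16.5,12.2,0.6]
B = sphere(r=8.4) → bbox [-8.4,-8.4,-8.4] .. [8.4,8.4,8.4]
lo = A.lo+B.lo = [1.9-8.4, -2.4-8.4, -14-8.4] = [-6.500,-10.800,-22.400]
hi = A.hi+B.hi = [16.5+8.4, 12.2+8.4, 0.6+8.4] = [24.900,20.600,9.000]
diag = √(31.4²+31.4²+31.4²) = √2957.88 = 54.386


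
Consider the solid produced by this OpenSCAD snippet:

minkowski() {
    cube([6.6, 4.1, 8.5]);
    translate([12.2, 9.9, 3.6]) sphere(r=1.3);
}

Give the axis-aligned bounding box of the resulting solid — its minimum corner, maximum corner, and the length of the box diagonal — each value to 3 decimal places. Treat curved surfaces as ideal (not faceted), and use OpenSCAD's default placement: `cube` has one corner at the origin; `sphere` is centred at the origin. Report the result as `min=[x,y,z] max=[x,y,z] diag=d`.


A = translate([12.2, 9.9, 3.6]) sphere(r=1.3) → bbox [10.9,8.6,2.3] .. [13.5,11.2,4.9]
B = cube([6.6, 4.1, 8.5]) → bbox [0,0,0] .. [6.6,4.1,8.5]
lo = A.lo+B.lo = [10.9+0, 8.6+0, 2.3+0] = [10.900,8.600,2.300]
hi = A.hi+B.hi = [13.5+6.6, 11.2+4.1, 4.9+8.5] = [20.100,15.300,13.400]
diag = √(9.2²+6.7²+11.1²) = √252.74 = 15.898

min=[10.900,8.600,2.300] max=[20.100,15.300,13.400] diag=15.898


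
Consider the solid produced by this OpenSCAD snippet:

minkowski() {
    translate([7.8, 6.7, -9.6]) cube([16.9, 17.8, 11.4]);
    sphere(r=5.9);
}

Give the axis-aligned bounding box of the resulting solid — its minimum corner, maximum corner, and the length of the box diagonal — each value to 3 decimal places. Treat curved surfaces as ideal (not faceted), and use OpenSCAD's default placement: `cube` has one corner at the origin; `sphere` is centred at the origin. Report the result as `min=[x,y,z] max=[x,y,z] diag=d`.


min=[1.900,0.800,-15.500] max=[30.600,30.400,7.700] diag=47.308

A = translate([7.8, 6.7, -9.6]) cube([16.9, 17.8, 11.4]) → bbox [7.8,6.7,-9.6] .. [24.7,24.5,1.8]
B = sphere(r=5.9) → bbox [-5.9,-5.9,-5.9] .. [5.9,5.9,5.9]
lo = A.lo+B.lo = [7.8-5.9, 6.7-5.9, -9.6-5.9] = [1.900,0.800,-15.500]
hi = A.hi+B.hi = [24.7+5.9, 24.5+5.9, 1.8+5.9] = [30.600,30.400,7.700]
diag = √(28.7²+29.6²+23.2²) = √2238.09 = 47.308


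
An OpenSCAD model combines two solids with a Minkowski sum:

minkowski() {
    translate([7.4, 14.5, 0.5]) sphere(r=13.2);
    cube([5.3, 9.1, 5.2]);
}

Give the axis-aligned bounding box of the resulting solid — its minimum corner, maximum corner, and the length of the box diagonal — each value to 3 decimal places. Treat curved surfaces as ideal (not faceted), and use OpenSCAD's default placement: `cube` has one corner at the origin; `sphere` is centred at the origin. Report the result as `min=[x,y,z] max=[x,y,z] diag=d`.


min=[-5.800,1.300,-12.700] max=[25.900,36.800,18.900] diag=57.129

A = translate([7.4, 14.5, 0.5]) sphere(r=13.2) → bbox [-5.8,1.3,-12.7] .. [20.6,27.7,13.7]
B = cube([5.3, 9.1, 5.2]) → bbox [0,0,0] .. [5.3,9.1,5.2]
lo = A.lo+B.lo = [-5.8+0, 1.3+0, -12.7+0] = [-5.800,1.300,-12.700]
hi = A.hi+B.hi = [20.6+5.3, 27.7+9.1, 13.7+5.2] = [25.900,36.800,18.900]
diag = √(31.7²+35.5²+31.6²) = √3263.7 = 57.129


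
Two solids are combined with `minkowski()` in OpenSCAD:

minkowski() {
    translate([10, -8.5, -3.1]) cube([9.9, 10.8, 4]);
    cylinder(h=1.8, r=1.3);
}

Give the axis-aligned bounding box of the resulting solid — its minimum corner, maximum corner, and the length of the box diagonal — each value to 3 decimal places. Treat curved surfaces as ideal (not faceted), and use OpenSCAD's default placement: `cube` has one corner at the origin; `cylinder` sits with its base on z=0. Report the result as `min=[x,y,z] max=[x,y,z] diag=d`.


A = translate([10, -8.5, -3.1]) cube([9.9, 10.8, 4]) → bbox [10,-8.5,-3.1] .. [19.9,2.3,0.9]
B = cylinder(h=1.8, r=1.3) → bbox [-1.3,-1.3,0] .. [1.3,1.3,1.8]
lo = A.lo+B.lo = [10-1.3, -8.5-1.3, -3.1+0] = [8.700,-9.800,-3.100]
hi = A.hi+B.hi = [19.9+1.3, 2.3+1.3, 0.9+1.8] = [21.200,3.600,2.700]
diag = √(12.5²+13.4²+5.8²) = √369.45 = 19.221

min=[8.700,-9.800,-3.100] max=[21.200,3.600,2.700] diag=19.221


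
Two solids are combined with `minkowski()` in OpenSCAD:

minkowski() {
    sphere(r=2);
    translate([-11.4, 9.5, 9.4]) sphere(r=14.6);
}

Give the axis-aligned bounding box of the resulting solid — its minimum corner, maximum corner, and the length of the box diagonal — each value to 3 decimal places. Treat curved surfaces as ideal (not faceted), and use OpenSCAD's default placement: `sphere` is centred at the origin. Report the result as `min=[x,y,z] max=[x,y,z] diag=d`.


min=[-28.000,-7.100,-7.200] max=[5.200,26.100,26.000] diag=57.504

A = translate([-11.4, 9.5, 9.4]) sphere(r=14.6) → bbox [-26,-5.1,-5.2] .. [3.2,24.1,24]
B = sphere(r=2) → bbox [-2,-2,-2] .. [2,2,2]
lo = A.lo+B.lo = [-26-2, -5.1-2, -5.2-2] = [-28.000,-7.100,-7.200]
hi = A.hi+B.hi = [3.2+2, 24.1+2, 24+2] = [5.200,26.100,26.000]
diag = √(33.2²+33.2²+33.2²) = √3306.72 = 57.504


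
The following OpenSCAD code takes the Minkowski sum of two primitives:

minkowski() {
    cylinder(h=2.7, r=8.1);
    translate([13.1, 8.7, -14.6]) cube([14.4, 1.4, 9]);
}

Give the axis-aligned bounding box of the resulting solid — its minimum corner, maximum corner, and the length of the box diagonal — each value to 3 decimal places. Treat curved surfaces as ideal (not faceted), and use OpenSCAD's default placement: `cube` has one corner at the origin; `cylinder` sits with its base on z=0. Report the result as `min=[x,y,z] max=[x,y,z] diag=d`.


min=[5.000,0.600,-14.600] max=[35.600,18.200,-2.900] diag=37.189

A = translate([13.1, 8.7, -14.6]) cube([14.4, 1.4, 9]) → bbox [13.1,8.7,-14.6] .. [27.5,10.1,-5.6]
B = cylinder(h=2.7, r=8.1) → bbox [-8.1,-8.1,0] .. [8.1,8.1,2.7]
lo = A.lo+B.lo = [13.1-8.1, 8.7-8.1, -14.6+0] = [5.000,0.600,-14.600]
hi = A.hi+B.hi = [27.5+8.1, 10.1+8.1, -5.6+2.7] = [35.600,18.200,-2.900]
diag = √(30.6²+17.6²+11.7²) = √1383.01 = 37.189


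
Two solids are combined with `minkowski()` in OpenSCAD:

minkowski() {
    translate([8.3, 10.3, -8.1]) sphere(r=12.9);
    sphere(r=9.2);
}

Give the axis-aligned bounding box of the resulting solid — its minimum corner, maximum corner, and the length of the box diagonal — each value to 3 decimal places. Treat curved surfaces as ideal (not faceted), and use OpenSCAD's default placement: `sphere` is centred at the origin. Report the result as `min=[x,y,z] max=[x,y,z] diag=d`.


min=[-13.800,-11.800,-30.200] max=[30.400,32.400,14.000] diag=76.557

A = translate([8.3, 10.3, -8.1]) sphere(r=12.9) → bbox [-4.6,-2.6,-21] .. [21.2,23.2,4.8]
B = sphere(r=9.2) → bbox [-9.2,-9.2,-9.2] .. [9.2,9.2,9.2]
lo = A.lo+B.lo = [-4.6-9.2, -2.6-9.2, -21-9.2] = [-13.800,-11.800,-30.200]
hi = A.hi+B.hi = [21.2+9.2, 23.2+9.2, 4.8+9.2] = [30.400,32.400,14.000]
diag = √(44.2²+44.2²+44.2²) = √5860.92 = 76.557


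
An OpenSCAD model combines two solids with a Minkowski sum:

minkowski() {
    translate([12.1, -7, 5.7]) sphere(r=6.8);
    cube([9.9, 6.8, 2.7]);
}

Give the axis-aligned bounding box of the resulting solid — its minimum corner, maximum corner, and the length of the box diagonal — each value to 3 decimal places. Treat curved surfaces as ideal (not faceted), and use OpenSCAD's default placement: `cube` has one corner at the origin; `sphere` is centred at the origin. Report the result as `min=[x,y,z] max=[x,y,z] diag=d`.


min=[5.300,-13.800,-1.100] max=[28.800,6.600,15.200] diag=35.130

A = translate([12.1, -7, 5.7]) sphere(r=6.8) → bbox [5.3,-13.8,-1.1] .. [18.9,-0.2,12.5]
B = cube([9.9, 6.8, 2.7]) → bbox [0,0,0] .. [9.9,6.8,2.7]
lo = A.lo+B.lo = [5.3+0, -13.8+0, -1.1+0] = [5.300,-13.800,-1.100]
hi = A.hi+B.hi = [18.9+9.9, -0.2+6.8, 12.5+2.7] = [28.800,6.600,15.200]
diag = √(23.5²+20.4²+16.3²) = √1234.1 = 35.130


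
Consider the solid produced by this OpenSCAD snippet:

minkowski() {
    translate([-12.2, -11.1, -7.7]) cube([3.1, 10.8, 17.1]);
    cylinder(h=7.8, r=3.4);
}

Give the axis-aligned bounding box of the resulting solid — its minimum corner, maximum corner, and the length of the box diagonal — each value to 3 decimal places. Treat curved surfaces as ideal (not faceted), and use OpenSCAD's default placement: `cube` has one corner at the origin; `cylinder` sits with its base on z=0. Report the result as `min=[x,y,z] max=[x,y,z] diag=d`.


min=[-15.600,-14.500,-7.700] max=[-5.700,3.100,17.200] diag=32.059

A = translate([-12.2, -11.1, -7.7]) cube([3.1, 10.8, 17.1]) → bbox [-12.2,-11.1,-7.7] .. [-9.1,-0.3,9.4]
B = cylinder(h=7.8, r=3.4) → bbox [-3.4,-3.4,0] .. [3.4,3.4,7.8]
lo = A.lo+B.lo = [-12.2-3.4, -11.1-3.4, -7.7+0] = [-15.600,-14.500,-7.700]
hi = A.hi+B.hi = [-9.1+3.4, -0.3+3.4, 9.4+7.8] = [-5.700,3.100,17.200]
diag = √(9.9²+17.6²+24.9²) = √1027.78 = 32.059


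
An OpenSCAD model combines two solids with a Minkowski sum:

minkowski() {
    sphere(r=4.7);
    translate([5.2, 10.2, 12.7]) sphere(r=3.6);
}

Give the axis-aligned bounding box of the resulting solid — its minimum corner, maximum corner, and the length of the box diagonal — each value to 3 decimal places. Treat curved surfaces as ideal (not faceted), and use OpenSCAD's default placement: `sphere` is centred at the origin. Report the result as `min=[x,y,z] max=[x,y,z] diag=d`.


min=[-3.100,1.900,4.400] max=[13.500,18.500,21.000] diag=28.752

A = translate([5.2, 10.2, 12.7]) sphere(r=3.6) → bbox [1.6,6.6,9.1] .. [8.8,13.8,16.3]
B = sphere(r=4.7) → bbox [-4.7,-4.7,-4.7] .. [4.7,4.7,4.7]
lo = A.lo+B.lo = [1.6-4.7, 6.6-4.7, 9.1-4.7] = [-3.100,1.900,4.400]
hi = A.hi+B.hi = [8.8+4.7, 13.8+4.7, 16.3+4.7] = [13.500,18.500,21.000]
diag = √(16.6²+16.6²+16.6²) = √826.68 = 28.752


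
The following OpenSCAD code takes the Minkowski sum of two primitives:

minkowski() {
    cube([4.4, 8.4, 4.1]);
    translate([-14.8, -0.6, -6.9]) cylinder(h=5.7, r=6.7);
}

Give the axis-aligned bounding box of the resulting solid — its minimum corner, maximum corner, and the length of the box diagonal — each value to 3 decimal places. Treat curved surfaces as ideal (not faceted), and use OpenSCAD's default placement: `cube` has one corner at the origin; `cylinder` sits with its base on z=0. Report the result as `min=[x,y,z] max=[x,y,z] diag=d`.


A = translate([-14.8, -0.6, -6.9]) cylinder(h=5.7, r=6.7) → bbox [-21.5,-7.3,-6.9] .. [-8.1,6.1,-1.2]
B = cube([4.4, 8.4, 4.1]) → bbox [0,0,0] .. [4.4,8.4,4.1]
lo = A.lo+B.lo = [-21.5+0, -7.3+0, -6.9+0] = [-21.500,-7.300,-6.900]
hi = A.hi+B.hi = [-8.1+4.4, 6.1+8.4, -1.2+4.1] = [-3.700,14.500,2.900]
diag = √(17.8²+21.8²+9.8²) = √888.12 = 29.801

min=[-21.500,-7.300,-6.900] max=[-3.700,14.500,2.900] diag=29.801


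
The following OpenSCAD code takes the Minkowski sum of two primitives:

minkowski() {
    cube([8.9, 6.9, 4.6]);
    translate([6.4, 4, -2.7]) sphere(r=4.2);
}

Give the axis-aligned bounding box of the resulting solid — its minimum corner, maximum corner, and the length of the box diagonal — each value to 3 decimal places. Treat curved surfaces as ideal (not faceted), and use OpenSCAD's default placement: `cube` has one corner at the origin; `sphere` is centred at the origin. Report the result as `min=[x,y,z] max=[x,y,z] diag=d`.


A = translate([6.4, 4, -2.7]) sphere(r=4.2) → bbox [2.2,-0.2,-6.9] .. [10.6,8.2,1.5]
B = cube([8.9, 6.9, 4.6]) → bbox [0,0,0] .. [8.9,6.9,4.6]
lo = A.lo+B.lo = [2.2+0, -0.2+0, -6.9+0] = [2.200,-0.200,-6.900]
hi = A.hi+B.hi = [10.6+8.9, 8.2+6.9, 1.5+4.6] = [19.500,15.100,6.100]
diag = √(17.3²+15.3²+13²) = √702.38 = 26.502

min=[2.200,-0.200,-6.900] max=[19.500,15.100,6.100] diag=26.502


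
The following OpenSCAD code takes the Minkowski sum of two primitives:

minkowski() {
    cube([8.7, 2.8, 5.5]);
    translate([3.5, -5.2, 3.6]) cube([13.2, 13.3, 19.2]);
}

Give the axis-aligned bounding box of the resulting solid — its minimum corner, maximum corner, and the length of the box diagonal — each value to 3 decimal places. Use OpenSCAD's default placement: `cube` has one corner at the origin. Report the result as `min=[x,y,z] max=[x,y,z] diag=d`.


min=[3.500,-5.200,3.600] max=[25.400,10.900,28.300] diag=36.728

A = translate([3.5, -5.2, 3.6]) cube([13.2, 13.3, 19.2]) → bbox [3.5,-5.2,3.6] .. [16.7,8.1,22.8]
B = cube([8.7, 2.8, 5.5]) → bbox [0,0,0] .. [8.7,2.8,5.5]
lo = A.lo+B.lo = [3.5+0, -5.2+0, 3.6+0] = [3.500,-5.200,3.600]
hi = A.hi+B.hi = [16.7+8.7, 8.1+2.8, 22.8+5.5] = [25.400,10.900,28.300]
diag = √(21.9²+16.1²+24.7²) = √1348.91 = 36.728


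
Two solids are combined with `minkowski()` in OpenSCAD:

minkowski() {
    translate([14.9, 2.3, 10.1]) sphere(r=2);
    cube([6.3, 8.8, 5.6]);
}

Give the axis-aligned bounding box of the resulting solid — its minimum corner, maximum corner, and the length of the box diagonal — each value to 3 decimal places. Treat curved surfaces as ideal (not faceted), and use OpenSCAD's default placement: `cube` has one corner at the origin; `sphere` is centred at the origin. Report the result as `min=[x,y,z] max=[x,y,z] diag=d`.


A = translate([14.9, 2.3, 10.1]) sphere(r=2) → bbox [12.9,0.3,8.1] .. [16.9,4.3,12.1]
B = cube([6.3, 8.8, 5.6]) → bbox [0,0,0] .. [6.3,8.8,5.6]
lo = A.lo+B.lo = [12.9+0, 0.3+0, 8.1+0] = [12.900,0.300,8.100]
hi = A.hi+B.hi = [16.9+6.3, 4.3+8.8, 12.1+5.6] = [23.200,13.100,17.700]
diag = √(10.3²+12.8²+9.6²) = √362.09 = 19.029

min=[12.900,0.300,8.100] max=[23.200,13.100,17.700] diag=19.029


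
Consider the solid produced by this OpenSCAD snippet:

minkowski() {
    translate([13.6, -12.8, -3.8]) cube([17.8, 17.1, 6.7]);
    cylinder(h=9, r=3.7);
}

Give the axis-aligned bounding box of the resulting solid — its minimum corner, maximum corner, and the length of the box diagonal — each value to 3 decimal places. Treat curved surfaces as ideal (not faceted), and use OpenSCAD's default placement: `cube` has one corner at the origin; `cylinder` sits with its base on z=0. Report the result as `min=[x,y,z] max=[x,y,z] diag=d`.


min=[9.900,-16.500,-3.800] max=[35.100,8.000,11.900] diag=38.494

A = translate([13.6, -12.8, -3.8]) cube([17.8, 17.1, 6.7]) → bbox [13.6,-12.8,-3.8] .. [31.4,4.3,2.9]
B = cylinder(h=9, r=3.7) → bbox [-3.7,-3.7,0] .. [3.7,3.7,9]
lo = A.lo+B.lo = [13.6-3.7, -12.8-3.7, -3.8+0] = [9.900,-16.500,-3.800]
hi = A.hi+B.hi = [31.4+3.7, 4.3+3.7, 2.9+9] = [35.100,8.000,11.900]
diag = √(25.2²+24.5²+15.7²) = √1481.78 = 38.494


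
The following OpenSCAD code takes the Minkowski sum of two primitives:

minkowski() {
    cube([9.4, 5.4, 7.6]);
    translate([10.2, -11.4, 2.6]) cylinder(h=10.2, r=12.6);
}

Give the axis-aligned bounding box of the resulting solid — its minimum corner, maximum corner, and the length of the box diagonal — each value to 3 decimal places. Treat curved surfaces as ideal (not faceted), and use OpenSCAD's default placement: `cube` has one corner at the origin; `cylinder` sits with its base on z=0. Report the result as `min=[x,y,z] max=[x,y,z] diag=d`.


A = translate([10.2, -11.4, 2.6]) cylinder(h=10.2, r=12.6) → bbox [-2.4,-24,2.6] .. [22.8,1.2,12.8]
B = cube([9.4, 5.4, 7.6]) → bbox [0,0,0] .. [9.4,5.4,7.6]
lo = A.lo+B.lo = [-2.4+0, -24+0, 2.6+0] = [-2.400,-24.000,2.600]
hi = A.hi+B.hi = [22.8+9.4, 1.2+5.4, 12.8+7.6] = [32.200,6.600,20.400]
diag = √(34.6²+30.6²+17.8²) = √2450.36 = 49.501

min=[-2.400,-24.000,2.600] max=[32.200,6.600,20.400] diag=49.501


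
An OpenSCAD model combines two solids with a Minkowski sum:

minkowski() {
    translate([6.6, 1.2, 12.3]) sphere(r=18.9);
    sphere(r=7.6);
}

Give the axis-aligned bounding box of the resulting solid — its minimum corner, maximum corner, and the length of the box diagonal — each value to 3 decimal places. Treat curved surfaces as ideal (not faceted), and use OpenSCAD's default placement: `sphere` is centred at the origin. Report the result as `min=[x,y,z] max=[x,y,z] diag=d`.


A = translate([6.6, 1.2, 12.3]) sphere(r=18.9) → bbox [-12.3,-17.7,-6.6] .. [25.5,20.1,31.2]
B = sphere(r=7.6) → bbox [-7.6,-7.6,-7.6] .. [7.6,7.6,7.6]
lo = A.lo+B.lo = [-12.3-7.6, -17.7-7.6, -6.6-7.6] = [-19.900,-25.300,-14.200]
hi = A.hi+B.hi = [25.5+7.6, 20.1+7.6, 31.2+7.6] = [33.100,27.700,38.800]
diag = √(53²+53²+53²) = √8427 = 91.799

min=[-19.900,-25.300,-14.200] max=[33.100,27.700,38.800] diag=91.799


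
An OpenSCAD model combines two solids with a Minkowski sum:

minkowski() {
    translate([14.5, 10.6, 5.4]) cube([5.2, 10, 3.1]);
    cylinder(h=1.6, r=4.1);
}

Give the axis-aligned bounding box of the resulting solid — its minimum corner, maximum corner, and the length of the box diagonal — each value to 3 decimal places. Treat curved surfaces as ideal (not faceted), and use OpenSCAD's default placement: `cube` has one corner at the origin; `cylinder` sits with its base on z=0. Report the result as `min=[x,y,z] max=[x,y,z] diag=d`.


A = translate([14.5, 10.6, 5.4]) cube([5.2, 10, 3.1]) → bbox [14.5,10.6,5.4] .. [19.7,20.6,8.5]
B = cylinder(h=1.6, r=4.1) → bbox [-4.1,-4.1,0] .. [4.1,4.1,1.6]
lo = A.lo+B.lo = [14.5-4.1, 10.6-4.1, 5.4+0] = [10.400,6.500,5.400]
hi = A.hi+B.hi = [19.7+4.1, 20.6+4.1, 8.5+1.6] = [23.800,24.700,10.100]
diag = √(13.4²+18.2²+4.7²) = √532.89 = 23.084

min=[10.400,6.500,5.400] max=[23.800,24.700,10.100] diag=23.084


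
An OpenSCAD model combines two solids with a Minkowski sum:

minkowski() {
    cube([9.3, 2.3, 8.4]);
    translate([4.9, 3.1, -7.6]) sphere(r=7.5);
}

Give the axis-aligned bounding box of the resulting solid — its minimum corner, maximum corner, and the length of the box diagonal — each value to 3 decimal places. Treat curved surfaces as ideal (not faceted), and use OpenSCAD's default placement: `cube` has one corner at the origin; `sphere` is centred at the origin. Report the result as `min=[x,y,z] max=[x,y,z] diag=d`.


A = translate([4.9, 3.1, -7.6]) sphere(r=7.5) → bbox [-2.6,-4.4,-15.1] .. [12.4,10.6,-0.1]
B = cube([9.3, 2.3, 8.4]) → bbox [0,0,0] .. [9.3,2.3,8.4]
lo = A.lo+B.lo = [-2.6+0, -4.4+0, -15.1+0] = [-2.600,-4.400,-15.100]
hi = A.hi+B.hi = [12.4+9.3, 10.6+2.3, -0.1+8.4] = [21.700,12.900,8.300]
diag = √(24.3²+17.3²+23.4²) = √1437.34 = 37.912

min=[-2.600,-4.400,-15.100] max=[21.700,12.900,8.300] diag=37.912


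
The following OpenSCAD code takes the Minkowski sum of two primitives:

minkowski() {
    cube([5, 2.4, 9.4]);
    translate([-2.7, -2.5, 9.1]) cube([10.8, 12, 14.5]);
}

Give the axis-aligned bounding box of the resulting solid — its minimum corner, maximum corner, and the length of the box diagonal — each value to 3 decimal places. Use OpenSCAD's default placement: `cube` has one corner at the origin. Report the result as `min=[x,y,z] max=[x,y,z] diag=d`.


A = translate([-2.7, -2.5, 9.1]) cube([10.8, 12, 14.5]) → bbox [-2.7,-2.5,9.1] .. [8.1,9.5,23.6]
B = cube([5, 2.4, 9.4]) → bbox [0,0,0] .. [5,2.4,9.4]
lo = A.lo+B.lo = [-2.7+0, -2.5+0, 9.1+0] = [-2.700,-2.500,9.100]
hi = A.hi+B.hi = [8.1+5, 9.5+2.4, 23.6+9.4] = [13.100,11.900,33.000]
diag = √(15.8²+14.4²+23.9²) = √1028.21 = 32.066

min=[-2.700,-2.500,9.100] max=[13.100,11.900,33.000] diag=32.066


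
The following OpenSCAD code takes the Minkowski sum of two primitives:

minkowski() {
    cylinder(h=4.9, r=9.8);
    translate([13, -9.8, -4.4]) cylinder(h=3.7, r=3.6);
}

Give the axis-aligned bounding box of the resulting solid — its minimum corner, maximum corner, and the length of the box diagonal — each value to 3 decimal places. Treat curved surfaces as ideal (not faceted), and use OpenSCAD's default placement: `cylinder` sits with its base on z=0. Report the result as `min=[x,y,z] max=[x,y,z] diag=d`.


A = translate([13, -9.8, -4.4]) cylinder(h=3.7, r=3.6) → bbox [9.4,-13.4,-4.4] .. [16.6,-6.2,-0.7]
B = cylinder(h=4.9, r=9.8) → bbox [-9.8,-9.8,0] .. [9.8,9.8,4.9]
lo = A.lo+B.lo = [9.4-9.8, -13.4-9.8, -4.4+0] = [-0.400,-23.200,-4.400]
hi = A.hi+B.hi = [16.6+9.8, -6.2+9.8, -0.7+4.9] = [26.400,3.600,4.200]
diag = √(26.8²+26.8²+8.6²) = √1510.44 = 38.864

min=[-0.400,-23.200,-4.400] max=[26.400,3.600,4.200] diag=38.864


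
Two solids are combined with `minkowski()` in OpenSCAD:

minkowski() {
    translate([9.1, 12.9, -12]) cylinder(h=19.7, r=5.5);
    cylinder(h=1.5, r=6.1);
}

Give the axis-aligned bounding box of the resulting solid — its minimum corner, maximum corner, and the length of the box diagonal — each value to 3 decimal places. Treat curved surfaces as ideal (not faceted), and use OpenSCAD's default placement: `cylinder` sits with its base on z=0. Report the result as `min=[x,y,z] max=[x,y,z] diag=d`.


min=[-2.500,1.300,-12.000] max=[20.700,24.500,9.200] diag=39.063

A = translate([9.1, 12.9, -12]) cylinder(h=19.7, r=5.5) → bbox [3.6,7.4,-12] .. [14.6,18.4,7.7]
B = cylinder(h=1.5, r=6.1) → bbox [-6.1,-6.1,0] .. [6.1,6.1,1.5]
lo = A.lo+B.lo = [3.6-6.1, 7.4-6.1, -12+0] = [-2.500,1.300,-12.000]
hi = A.hi+B.hi = [14.6+6.1, 18.4+6.1, 7.7+1.5] = [20.700,24.500,9.200]
diag = √(23.2²+23.2²+21.2²) = √1525.92 = 39.063


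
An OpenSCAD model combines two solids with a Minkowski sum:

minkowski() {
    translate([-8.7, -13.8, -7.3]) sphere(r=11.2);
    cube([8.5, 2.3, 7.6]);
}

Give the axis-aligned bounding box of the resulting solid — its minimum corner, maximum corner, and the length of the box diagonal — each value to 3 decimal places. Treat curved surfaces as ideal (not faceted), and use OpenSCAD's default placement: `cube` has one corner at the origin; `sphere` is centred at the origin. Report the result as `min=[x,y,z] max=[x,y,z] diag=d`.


A = translate([-8.7, -13.8, -7.3]) sphere(r=11.2) → bbox [-19.9,-25,-18.5] .. [2.5,-2.6,3.9]
B = cube([8.5, 2.3, 7.6]) → bbox [0,0,0] .. [8.5,2.3,7.6]
lo = A.lo+B.lo = [-19.9+0, -25+0, -18.5+0] = [-19.900,-25.000,-18.500]
hi = A.hi+B.hi = [2.5+8.5, -2.6+2.3, 3.9+7.6] = [11.000,-0.300,11.500]
diag = √(30.9²+24.7²+30²) = √2464.9 = 49.648

min=[-19.900,-25.000,-18.500] max=[11.000,-0.300,11.500] diag=49.648


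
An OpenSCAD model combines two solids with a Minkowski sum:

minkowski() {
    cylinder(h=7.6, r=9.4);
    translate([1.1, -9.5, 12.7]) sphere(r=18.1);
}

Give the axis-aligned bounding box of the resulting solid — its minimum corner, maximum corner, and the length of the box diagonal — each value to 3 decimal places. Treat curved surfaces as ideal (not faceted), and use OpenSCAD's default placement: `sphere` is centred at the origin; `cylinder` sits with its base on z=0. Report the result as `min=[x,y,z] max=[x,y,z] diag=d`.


min=[-26.400,-37.000,-5.400] max=[28.600,18.000,38.400] diag=89.266

A = translate([1.1, -9.5, 12.7]) sphere(r=18.1) → bbox [-17,-27.6,-5.4] .. [19.2,8.6,30.8]
B = cylinder(h=7.6, r=9.4) → bbox [-9.4,-9.4,0] .. [9.4,9.4,7.6]
lo = A.lo+B.lo = [-17-9.4, -27.6-9.4, -5.4+0] = [-26.400,-37.000,-5.400]
hi = A.hi+B.hi = [19.2+9.4, 8.6+9.4, 30.8+7.6] = [28.600,18.000,38.400]
diag = √(55²+55²+43.8²) = √7968.44 = 89.266


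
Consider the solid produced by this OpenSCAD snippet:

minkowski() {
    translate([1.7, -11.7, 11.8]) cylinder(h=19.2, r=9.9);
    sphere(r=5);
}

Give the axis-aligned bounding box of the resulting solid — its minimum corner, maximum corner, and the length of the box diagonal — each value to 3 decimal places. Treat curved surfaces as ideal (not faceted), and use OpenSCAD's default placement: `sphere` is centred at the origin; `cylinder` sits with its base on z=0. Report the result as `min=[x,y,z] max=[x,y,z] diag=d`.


A = translate([1.7, -11.7, 11.8]) cylinder(h=19.2, r=9.9) → bbox [-8.2,-21.6,11.8] .. [11.6,-1.8,31]
B = sphere(r=5) → bbox [-5,-5,-5] .. [5,5,5]
lo = A.lo+B.lo = [-8.2-5, -21.6-5, 11.8-5] = [-13.200,-26.600,6.800]
hi = A.hi+B.hi = [11.6+5, -1.8+5, 31+5] = [16.600,3.200,36.000]
diag = √(29.8²+29.8²+29.2²) = √2628.72 = 51.271

min=[-13.200,-26.600,6.800] max=[16.600,3.200,36.000] diag=51.271


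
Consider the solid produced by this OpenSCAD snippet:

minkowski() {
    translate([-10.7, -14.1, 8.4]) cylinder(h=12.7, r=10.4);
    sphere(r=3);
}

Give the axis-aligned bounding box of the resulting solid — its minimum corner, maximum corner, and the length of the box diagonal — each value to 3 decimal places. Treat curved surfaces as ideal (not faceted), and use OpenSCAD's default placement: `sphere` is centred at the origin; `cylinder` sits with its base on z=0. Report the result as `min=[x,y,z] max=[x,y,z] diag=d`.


min=[-24.100,-27.500,5.400] max=[2.700,-0.700,24.100] diag=42.263

A = translate([-10.7, -14.1, 8.4]) cylinder(h=12.7, r=10.4) → bbox [-21.1,-24.5,8.4] .. [-0.3,-3.7,21.1]
B = sphere(r=3) → bbox [-3,-3,-3] .. [3,3,3]
lo = A.lo+B.lo = [-21.1-3, -24.5-3, 8.4-3] = [-24.100,-27.500,5.400]
hi = A.hi+B.hi = [-0.3+3, -3.7+3, 21.1+3] = [2.700,-0.700,24.100]
diag = √(26.8²+26.8²+18.7²) = √1786.17 = 42.263


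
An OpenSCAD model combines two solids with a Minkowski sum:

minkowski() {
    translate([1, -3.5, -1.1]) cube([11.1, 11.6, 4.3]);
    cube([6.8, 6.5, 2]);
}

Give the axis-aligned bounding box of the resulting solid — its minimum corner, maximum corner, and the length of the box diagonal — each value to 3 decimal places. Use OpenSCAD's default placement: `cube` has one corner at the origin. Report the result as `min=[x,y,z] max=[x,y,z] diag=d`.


A = translate([1, -3.5, -1.1]) cube([11.1, 11.6, 4.3]) → bbox [1,-3.5,-1.1] .. [12.1,8.1,3.2]
B = cube([6.8, 6.5, 2]) → bbox [0,0,0] .. [6.8,6.5,2]
lo = A.lo+B.lo = [1+0, -3.5+0, -1.1+0] = [1.000,-3.500,-1.100]
hi = A.hi+B.hi = [12.1+6.8, 8.1+6.5, 3.2+2] = [18.900,14.600,5.200]
diag = √(17.9²+18.1²+6.3²) = √687.71 = 26.224

min=[1.000,-3.500,-1.100] max=[18.900,14.600,5.200] diag=26.224
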